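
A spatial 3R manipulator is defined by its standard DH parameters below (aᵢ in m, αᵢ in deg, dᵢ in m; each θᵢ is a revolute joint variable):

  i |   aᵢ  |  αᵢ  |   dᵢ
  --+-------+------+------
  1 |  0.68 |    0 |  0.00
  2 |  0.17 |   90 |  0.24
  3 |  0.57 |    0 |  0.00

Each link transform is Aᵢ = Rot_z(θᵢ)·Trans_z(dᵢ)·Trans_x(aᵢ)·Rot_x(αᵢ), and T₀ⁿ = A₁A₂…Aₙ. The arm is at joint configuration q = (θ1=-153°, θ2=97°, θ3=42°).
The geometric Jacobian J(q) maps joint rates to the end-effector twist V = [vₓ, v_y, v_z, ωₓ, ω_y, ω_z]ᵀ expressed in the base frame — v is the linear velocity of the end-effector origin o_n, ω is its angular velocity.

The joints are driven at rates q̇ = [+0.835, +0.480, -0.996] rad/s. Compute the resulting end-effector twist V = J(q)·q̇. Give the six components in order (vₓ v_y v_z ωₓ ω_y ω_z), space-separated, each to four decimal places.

o_n = [-0.2740, -0.8008, 0.6214]
J₁: ẑ×o_n = [0.8008, -0.2740, 0.0000], ω = ẑ
J2: z=[0.0000, 0.0000, 1.0000] o=[-0.6059, -0.3087, 0.0000] → [0.4921, 0.3319, -0.0000, 0.0000, 0.0000, 1.0000]
J3: z=[-0.8290, -0.5592, 0.0000] o=[-0.5108, -0.4496, 0.2400] → [-0.2133, 0.3162, 0.4236, -0.8290, -0.5592, 0.0000]
V = J·q̇ = [1.1173, -0.3844, -0.4219, 0.8257, 0.5570, 1.3150]

1.1173 -0.3844 -0.4219 0.8257 0.5570 1.3150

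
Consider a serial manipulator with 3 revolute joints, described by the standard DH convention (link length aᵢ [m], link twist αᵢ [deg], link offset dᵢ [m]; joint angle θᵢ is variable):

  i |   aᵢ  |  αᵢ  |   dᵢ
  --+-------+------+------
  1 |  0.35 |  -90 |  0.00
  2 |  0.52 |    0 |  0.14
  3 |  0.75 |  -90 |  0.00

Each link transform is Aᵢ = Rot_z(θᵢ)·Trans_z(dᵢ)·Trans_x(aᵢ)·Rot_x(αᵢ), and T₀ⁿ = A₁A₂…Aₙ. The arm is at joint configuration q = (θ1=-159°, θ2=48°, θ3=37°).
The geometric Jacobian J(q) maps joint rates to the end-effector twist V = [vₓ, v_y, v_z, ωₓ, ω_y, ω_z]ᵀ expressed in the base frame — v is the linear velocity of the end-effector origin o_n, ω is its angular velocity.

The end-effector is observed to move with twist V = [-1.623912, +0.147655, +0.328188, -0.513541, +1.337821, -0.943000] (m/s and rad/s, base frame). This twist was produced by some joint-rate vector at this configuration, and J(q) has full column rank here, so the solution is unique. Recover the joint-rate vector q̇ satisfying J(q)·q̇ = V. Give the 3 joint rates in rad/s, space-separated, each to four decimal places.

o_n = [-0.6624, -0.4042, -1.1336]
J₁: ẑ×o_n = [0.4042, -0.6624, 0.0000], ω = ẑ
J2: z=[0.3584, -0.9336, 0.0000] o=[-0.3268, -0.1254, 0.0000] → [1.0583, 0.4062, -0.4133, 0.3584, -0.9336, 0.0000]
J3: z=[0.3584, -0.9336, 0.0000] o=[-0.6014, -0.3808, -0.3864] → [0.6975, 0.2678, -0.0654, 0.3584, -0.9336, 0.0000]
q̇ = J⁺·V = [-0.9430, -0.6740, -0.7590]

-0.9430 -0.6740 -0.7590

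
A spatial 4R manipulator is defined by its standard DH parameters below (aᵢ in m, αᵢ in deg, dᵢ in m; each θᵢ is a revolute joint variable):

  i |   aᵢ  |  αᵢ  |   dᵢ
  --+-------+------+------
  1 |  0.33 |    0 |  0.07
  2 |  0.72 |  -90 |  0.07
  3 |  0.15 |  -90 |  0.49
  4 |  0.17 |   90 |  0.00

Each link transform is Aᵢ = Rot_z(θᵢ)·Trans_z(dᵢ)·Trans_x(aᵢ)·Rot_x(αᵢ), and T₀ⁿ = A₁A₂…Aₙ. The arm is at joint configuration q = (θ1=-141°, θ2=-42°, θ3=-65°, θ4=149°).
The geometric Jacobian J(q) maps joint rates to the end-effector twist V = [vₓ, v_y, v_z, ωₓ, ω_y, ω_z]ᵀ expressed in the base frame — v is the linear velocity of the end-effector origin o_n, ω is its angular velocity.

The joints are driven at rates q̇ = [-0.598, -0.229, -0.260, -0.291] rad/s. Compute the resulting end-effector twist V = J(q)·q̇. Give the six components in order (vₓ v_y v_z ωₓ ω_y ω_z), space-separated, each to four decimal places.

o_n = [-0.9983, -0.5718, 0.1439]
J₁: ẑ×o_n = [0.5718, -0.9983, 0.0000], ω = ẑ
J2: z=[0.0000, 0.0000, 1.0000] o=[-0.2565, -0.2077, 0.0700] → [0.3641, -0.7419, 0.0000, 0.0000, 0.0000, 1.0000]
J3: z=[-0.0523, -0.9986, 0.0000] o=[-0.9755, -0.1700, 0.1400] → [-0.0039, 0.0002, -0.0018, -0.0523, -0.9986, 0.0000]
J4: z=[-0.9051, 0.0474, -0.4226] o=[-1.0644, -0.6560, 0.2759] → [0.0293, -0.1475, -0.0794, -0.9051, 0.0474, -0.4226]
V = J·q̇ = [-0.4328, 0.8098, 0.0236, 0.2770, 0.2458, -0.7040]

-0.4328 0.8098 0.0236 0.2770 0.2458 -0.7040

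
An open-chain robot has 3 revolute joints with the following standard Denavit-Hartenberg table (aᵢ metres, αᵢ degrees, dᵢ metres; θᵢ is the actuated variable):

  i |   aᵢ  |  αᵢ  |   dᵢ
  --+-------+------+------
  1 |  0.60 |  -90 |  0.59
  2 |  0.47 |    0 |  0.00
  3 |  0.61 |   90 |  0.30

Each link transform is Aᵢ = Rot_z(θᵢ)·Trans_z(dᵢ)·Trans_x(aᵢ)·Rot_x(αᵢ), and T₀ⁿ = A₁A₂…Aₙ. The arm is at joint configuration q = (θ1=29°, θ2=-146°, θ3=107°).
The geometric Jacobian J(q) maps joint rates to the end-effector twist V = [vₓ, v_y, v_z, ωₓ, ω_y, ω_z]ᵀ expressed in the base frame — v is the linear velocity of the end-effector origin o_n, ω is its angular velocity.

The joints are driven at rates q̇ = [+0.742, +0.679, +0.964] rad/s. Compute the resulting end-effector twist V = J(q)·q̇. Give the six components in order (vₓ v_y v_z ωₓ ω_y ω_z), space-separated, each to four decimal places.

0.2668 0.7285 -0.5143 -0.7965 1.4370 0.7420

o_n = [0.4532, 0.5942, 1.2367]
J₁: ẑ×o_n = [-0.5942, 0.4532, 0.0000], ω = ẑ
J2: z=[-0.4848, 0.8746, 0.0000] o=[0.5248, 0.2909, 0.5900] → [0.5656, 0.3135, -0.0844, -0.4848, 0.8746, 0.0000]
J3: z=[-0.4848, 0.8746, 0.0000] o=[0.1840, 0.1020, 0.8528] → [0.3358, 0.1861, -0.4741, -0.4848, 0.8746, 0.0000]
V = J·q̇ = [0.2668, 0.7285, -0.5143, -0.7965, 1.4370, 0.7420]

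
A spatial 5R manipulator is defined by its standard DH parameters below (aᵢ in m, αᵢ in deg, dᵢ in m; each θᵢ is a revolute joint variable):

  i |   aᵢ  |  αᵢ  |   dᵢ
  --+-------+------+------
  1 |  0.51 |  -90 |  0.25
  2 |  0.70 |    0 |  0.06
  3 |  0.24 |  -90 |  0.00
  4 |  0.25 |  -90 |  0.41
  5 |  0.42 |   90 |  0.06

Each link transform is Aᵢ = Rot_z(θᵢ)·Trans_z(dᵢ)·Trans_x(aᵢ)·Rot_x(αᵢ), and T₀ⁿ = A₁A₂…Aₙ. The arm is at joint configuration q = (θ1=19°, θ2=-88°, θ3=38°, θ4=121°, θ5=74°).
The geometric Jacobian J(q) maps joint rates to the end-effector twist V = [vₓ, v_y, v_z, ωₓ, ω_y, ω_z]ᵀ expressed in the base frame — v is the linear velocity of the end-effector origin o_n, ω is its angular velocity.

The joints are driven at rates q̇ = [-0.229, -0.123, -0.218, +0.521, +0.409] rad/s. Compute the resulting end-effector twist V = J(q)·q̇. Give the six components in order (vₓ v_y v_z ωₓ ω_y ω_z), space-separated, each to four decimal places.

-0.2470 0.0662 -0.0125 0.2067 -0.0667 -0.8325

o_n = [0.5824, -0.0349, 0.9457]
J₁: ẑ×o_n = [0.0349, 0.5824, -0.0000], ω = ẑ
J2: z=[-0.3256, 0.9455, 0.0000] o=[0.4822, 0.1660, 0.2500] → [0.6578, 0.2265, -0.0294, -0.3256, 0.9455, 0.0000]
J3: z=[-0.3256, 0.9455, 0.0000] o=[0.4858, 0.2307, 0.9496] → [-0.0037, -0.0013, -0.0049, -0.3256, 0.9455, 0.0000]
J4: z=[0.7243, 0.2494, -0.6428] o=[0.6316, 0.2809, 1.1334] → [-0.2498, 0.1676, -0.2165, 0.7243, 0.2494, -0.6428]
J5: z=[-0.6886, 0.3076, -0.6566] o=[0.9201, 0.1536, 0.7712] → [-0.0701, 0.3419, 0.2337, -0.6886, 0.3076, -0.6566]
V = J·q̇ = [-0.2470, 0.0662, -0.0125, 0.2067, -0.0667, -0.8325]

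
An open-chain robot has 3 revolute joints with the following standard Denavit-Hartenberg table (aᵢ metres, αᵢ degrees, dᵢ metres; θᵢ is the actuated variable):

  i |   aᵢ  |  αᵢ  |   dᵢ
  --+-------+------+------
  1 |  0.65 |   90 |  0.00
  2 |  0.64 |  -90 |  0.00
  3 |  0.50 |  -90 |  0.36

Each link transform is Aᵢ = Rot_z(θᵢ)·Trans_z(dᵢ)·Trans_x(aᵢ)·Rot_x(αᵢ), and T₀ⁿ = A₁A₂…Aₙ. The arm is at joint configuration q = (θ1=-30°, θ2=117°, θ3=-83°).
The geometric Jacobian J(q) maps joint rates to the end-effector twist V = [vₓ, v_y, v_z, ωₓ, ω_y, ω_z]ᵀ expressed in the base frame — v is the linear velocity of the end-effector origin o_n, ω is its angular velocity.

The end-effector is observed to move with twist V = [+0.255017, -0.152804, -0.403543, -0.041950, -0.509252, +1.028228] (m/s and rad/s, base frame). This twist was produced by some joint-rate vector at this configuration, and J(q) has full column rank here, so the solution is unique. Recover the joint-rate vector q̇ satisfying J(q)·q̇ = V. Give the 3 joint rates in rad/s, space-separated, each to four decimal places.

o_n = [-0.2386, -0.4353, 0.4611]
J₁: ẑ×o_n = [0.4353, -0.2386, 0.0000], ω = ẑ
J2: z=[-0.5000, -0.8660, 0.0000] o=[0.5629, -0.3250, 0.0000] → [-0.3993, 0.2306, -0.6390, -0.5000, -0.8660, 0.0000]
J3: z=[-0.7716, 0.4455, -0.4540] o=[0.3113, -0.1797, 0.5702] → [-0.1647, 0.1654, 0.4422, -0.7716, 0.4455, -0.4540]
q̇ = J⁺·V = [0.9170, 0.4620, -0.2450]

0.9170 0.4620 -0.2450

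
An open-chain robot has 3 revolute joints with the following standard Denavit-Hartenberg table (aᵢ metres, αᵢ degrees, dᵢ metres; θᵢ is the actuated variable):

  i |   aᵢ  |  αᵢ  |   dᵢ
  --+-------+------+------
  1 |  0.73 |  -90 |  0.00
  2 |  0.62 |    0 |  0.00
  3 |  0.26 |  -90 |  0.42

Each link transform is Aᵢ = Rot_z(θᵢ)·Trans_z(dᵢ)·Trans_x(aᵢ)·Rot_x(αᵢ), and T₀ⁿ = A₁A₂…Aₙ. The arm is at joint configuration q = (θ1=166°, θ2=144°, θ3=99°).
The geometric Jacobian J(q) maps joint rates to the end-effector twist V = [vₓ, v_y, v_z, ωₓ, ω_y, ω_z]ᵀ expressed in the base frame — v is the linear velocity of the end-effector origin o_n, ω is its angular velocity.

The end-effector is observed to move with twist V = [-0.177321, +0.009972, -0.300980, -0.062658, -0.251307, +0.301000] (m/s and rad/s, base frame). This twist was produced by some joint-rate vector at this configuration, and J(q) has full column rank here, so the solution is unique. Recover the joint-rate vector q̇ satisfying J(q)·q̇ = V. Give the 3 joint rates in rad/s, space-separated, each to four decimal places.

0.3010 -0.6610 0.9200

o_n = [-0.2087, -0.3808, -0.1328]
J₁: ẑ×o_n = [0.3808, -0.2087, 0.0000], ω = ẑ
J2: z=[-0.2419, -0.9703, 0.0000] o=[-0.7083, 0.1766, 0.0000] → [0.1288, -0.0321, 0.6196, -0.2419, -0.9703, 0.0000]
J3: z=[-0.2419, -0.9703, 0.0000] o=[-0.2216, 0.0553, -0.3644] → [-0.2248, 0.0560, 0.1180, -0.2419, -0.9703, 0.0000]
q̇ = J⁺·V = [0.3010, -0.6610, 0.9200]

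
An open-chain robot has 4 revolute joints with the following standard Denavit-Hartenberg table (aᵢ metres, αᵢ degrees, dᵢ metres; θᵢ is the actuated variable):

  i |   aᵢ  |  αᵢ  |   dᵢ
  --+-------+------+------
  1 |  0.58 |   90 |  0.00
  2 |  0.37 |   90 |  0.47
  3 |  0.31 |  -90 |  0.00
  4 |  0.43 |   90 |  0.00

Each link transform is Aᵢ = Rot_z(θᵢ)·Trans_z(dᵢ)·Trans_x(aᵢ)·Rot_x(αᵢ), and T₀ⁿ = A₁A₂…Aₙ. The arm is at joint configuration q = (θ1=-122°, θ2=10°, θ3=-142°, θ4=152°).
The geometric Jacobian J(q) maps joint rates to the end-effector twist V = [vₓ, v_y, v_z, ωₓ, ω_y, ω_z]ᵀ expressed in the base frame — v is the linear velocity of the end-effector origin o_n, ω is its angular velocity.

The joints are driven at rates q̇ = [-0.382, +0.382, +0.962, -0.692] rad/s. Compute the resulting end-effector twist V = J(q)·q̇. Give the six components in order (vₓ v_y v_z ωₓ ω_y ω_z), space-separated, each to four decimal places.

-0.0218 0.5970 0.3789 -0.6526 0.7055 -1.4034

o_n = [-0.9455, -0.5452, 0.2726]
J₁: ẑ×o_n = [0.5452, -0.9455, 0.0000], ω = ẑ
J2: z=[-0.8480, 0.5299, 0.0000] o=[-0.3074, -0.4919, 0.0000] → [0.1445, 0.2312, 0.3834, -0.8480, 0.5299, 0.0000]
J3: z=[-0.0920, -0.1473, -0.9848] o=[-0.8990, -0.5518, 0.0642] → [-0.0242, 0.0649, -0.0074, -0.0920, -0.1473, -0.9848]
J4: z=[0.3470, -0.9318, 0.1069] o=[-0.6097, -0.4489, 0.0218] → [-0.2234, -0.1229, -0.3463, 0.3470, -0.9318, 0.1069]
V = J·q̇ = [-0.0218, 0.5970, 0.3789, -0.6526, 0.7055, -1.4034]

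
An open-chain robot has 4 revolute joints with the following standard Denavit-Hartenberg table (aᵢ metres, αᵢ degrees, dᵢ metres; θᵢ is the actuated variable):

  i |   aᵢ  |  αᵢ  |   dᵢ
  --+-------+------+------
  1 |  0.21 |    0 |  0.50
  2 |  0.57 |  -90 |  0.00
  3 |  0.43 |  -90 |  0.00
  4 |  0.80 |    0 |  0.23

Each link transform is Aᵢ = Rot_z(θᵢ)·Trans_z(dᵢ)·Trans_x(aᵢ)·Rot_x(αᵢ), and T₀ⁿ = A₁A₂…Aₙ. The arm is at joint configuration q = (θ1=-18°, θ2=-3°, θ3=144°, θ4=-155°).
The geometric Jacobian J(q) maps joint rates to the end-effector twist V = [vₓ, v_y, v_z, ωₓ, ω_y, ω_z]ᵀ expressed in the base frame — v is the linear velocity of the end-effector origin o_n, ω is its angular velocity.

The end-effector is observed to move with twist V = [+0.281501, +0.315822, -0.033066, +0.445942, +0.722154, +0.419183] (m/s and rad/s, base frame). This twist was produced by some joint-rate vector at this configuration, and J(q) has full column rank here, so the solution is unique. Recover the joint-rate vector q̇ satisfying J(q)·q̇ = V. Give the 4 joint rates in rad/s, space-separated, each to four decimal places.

0.7710 -0.1350 0.8340 -0.2680

o_n = [0.9497, 0.0094, 0.8595]
J₁: ẑ×o_n = [-0.0094, 0.9497, 0.0000], ω = ẑ
J2: z=[0.0000, 0.0000, 1.0000] o=[0.1997, -0.0649, 0.5000] → [-0.0743, 0.7499, 0.0000, 0.0000, 0.0000, 1.0000]
J3: z=[0.3584, 0.9336, 0.0000] o=[0.7319, -0.2692, 0.5000] → [0.3356, -0.1288, -0.1035, 0.3584, 0.9336, 0.0000]
J4: z=[-0.5487, 0.2106, 0.8090] o=[0.4071, -0.1445, 0.2473] → [0.0045, 0.7749, -0.1987, -0.5487, 0.2106, 0.8090]
q̇ = J⁺·V = [0.7710, -0.1350, 0.8340, -0.2680]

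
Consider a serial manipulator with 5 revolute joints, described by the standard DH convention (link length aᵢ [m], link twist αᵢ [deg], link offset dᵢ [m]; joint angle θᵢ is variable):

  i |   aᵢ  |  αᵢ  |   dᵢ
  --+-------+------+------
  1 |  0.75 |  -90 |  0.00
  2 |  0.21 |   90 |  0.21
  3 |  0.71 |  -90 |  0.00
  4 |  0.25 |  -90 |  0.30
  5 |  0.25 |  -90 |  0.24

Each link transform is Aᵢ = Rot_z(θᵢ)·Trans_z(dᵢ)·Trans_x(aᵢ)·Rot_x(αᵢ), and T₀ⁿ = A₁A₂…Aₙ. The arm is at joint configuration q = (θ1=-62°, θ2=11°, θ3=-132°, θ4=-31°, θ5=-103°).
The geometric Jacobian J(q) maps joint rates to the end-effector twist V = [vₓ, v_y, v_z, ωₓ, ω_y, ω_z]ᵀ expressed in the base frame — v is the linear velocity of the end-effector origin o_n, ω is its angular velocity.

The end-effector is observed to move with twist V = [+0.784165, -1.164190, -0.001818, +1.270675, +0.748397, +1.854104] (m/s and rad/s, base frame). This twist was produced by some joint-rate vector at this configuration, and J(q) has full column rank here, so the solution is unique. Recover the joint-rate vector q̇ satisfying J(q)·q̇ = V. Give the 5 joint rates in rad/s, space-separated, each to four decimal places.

o_n = [-0.4744, -1.0177, -0.0935]
J₁: ẑ×o_n = [1.0177, -0.4744, 0.0000], ω = ẑ
J2: z=[0.8829, 0.4695, 0.0000] o=[0.3521, -0.6622, 0.0000] → [-0.0439, 0.0825, 0.0742, 0.8829, 0.4695, 0.0000]
J3: z=[0.0896, -0.1685, 0.9816] o=[0.6343, -0.7456, -0.0401] → [0.2761, -1.0836, -0.2112, 0.0896, -0.1685, 0.9816]
J4: z=[-0.2483, -0.9582, -0.1418] o=[-0.0505, -0.5816, 0.0506] → [0.0762, 0.0243, -0.2979, -0.2483, -0.9582, -0.1418]
J5: z=[-0.5736, 0.2634, -0.7757] o=[-0.3202, -0.8412, 0.1618] → [-0.2041, -0.0268, 0.1418, -0.5736, 0.2634, -0.7757]
q̇ = J⁺·V = [0.5180, 0.8730, 0.9110, -0.6380, -0.4530]

0.5180 0.8730 0.9110 -0.6380 -0.4530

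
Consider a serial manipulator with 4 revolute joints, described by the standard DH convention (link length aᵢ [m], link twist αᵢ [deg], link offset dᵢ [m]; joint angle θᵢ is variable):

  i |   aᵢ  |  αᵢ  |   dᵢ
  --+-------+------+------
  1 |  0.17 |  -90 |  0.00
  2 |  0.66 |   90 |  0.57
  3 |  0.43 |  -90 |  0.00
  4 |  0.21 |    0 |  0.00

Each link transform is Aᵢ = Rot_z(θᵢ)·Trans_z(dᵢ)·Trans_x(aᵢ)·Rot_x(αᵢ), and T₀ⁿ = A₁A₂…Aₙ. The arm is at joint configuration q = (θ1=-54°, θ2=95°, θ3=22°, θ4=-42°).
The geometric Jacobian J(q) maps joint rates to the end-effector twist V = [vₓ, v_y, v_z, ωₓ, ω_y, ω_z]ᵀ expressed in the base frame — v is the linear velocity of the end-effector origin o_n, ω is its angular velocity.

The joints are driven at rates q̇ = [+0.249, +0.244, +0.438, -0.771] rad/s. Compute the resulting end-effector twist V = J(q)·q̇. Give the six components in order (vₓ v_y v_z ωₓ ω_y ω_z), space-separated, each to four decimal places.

-0.0077 0.4333 0.1768 -0.1393 -0.6094 -0.0769

o_n = [0.7593, 0.2982, -1.2111]
J₁: ẑ×o_n = [-0.2982, 0.7593, 0.0000], ω = ẑ
J2: z=[0.8090, 0.5878, 0.0000] o=[0.0999, -0.1375, 0.0000] → [-0.7118, 0.9798, -0.0351, 0.8090, 0.5878, 0.0000]
J3: z=[0.5855, -0.8059, -0.0872] o=[0.5273, 0.2440, -0.6575] → [0.4509, 0.3039, 0.2187, 0.5855, -0.8059, -0.0872]
J4: z=[0.7693, 0.5186, 0.3732] o=[0.6371, 0.3668, -1.0547] → [-0.0555, 0.1659, -0.1162, 0.7693, 0.5186, 0.3732]
V = J·q̇ = [-0.0077, 0.4333, 0.1768, -0.1393, -0.6094, -0.0769]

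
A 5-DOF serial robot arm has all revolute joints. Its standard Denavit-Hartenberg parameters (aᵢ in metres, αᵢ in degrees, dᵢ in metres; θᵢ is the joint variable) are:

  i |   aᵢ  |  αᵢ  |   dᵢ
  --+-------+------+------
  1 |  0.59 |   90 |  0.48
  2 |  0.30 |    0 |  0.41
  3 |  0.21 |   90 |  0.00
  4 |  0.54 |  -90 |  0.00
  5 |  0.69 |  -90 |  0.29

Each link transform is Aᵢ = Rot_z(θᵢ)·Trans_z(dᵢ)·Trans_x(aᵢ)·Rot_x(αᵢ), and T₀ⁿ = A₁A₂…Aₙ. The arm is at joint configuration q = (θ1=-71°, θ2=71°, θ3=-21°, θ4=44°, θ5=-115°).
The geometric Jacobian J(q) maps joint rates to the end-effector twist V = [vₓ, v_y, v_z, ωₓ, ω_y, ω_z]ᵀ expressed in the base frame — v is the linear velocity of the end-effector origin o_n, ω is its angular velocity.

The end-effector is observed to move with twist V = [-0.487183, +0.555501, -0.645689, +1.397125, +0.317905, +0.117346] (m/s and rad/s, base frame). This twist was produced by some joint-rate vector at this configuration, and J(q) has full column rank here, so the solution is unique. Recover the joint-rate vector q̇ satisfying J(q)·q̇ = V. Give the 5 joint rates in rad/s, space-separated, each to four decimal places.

-0.4850 -0.9370 0.0930 -0.2690 -0.8070

o_n = [-0.3290, -1.4745, 0.5051]
J₁: ẑ×o_n = [1.4745, -0.3290, 0.0000], ω = ẑ
J2: z=[-0.9455, -0.3256, 0.0000] o=[0.1921, -0.5579, 0.4800] → [-0.0082, 0.0237, 0.6971, -0.9455, -0.3256, 0.0000]
J3: z=[-0.9455, -0.3256, 0.0000] o=[-0.1638, -0.7837, 0.7637] → [0.0842, -0.2445, 0.5994, -0.9455, -0.3256, 0.0000]
J4: z=[0.2494, -0.7243, -0.6428] o=[-0.1198, -0.9113, 0.9245] → [-0.0582, 0.2391, -0.2920, 0.2494, -0.7243, -0.6428]
J5: z=[-0.8255, 0.1880, -0.5321] o=[-0.3932, -1.2695, 1.2221] → [-0.2439, -0.6260, 0.1572, -0.8255, 0.1880, -0.5321]
q̇ = J⁺·V = [-0.4850, -0.9370, 0.0930, -0.2690, -0.8070]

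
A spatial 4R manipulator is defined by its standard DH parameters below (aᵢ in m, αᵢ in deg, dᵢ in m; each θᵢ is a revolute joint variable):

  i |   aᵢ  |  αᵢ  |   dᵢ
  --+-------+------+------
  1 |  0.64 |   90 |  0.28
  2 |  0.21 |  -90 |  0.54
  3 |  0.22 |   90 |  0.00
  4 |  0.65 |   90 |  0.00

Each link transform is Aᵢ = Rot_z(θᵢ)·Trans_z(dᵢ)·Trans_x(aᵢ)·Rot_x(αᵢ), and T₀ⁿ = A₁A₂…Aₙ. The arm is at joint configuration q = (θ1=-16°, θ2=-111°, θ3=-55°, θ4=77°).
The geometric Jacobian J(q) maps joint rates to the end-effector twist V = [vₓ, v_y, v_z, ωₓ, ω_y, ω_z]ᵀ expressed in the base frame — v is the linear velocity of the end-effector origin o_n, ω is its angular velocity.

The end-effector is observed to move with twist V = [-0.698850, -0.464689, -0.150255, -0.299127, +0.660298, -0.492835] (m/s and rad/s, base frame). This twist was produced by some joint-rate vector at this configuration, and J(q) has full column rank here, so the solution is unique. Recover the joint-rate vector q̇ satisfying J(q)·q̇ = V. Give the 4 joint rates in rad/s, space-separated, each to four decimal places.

-0.3300 -0.3280 -0.3800 -0.3910

o_n = [0.8073, -1.1053, -0.3391]
J₁: ẑ×o_n = [1.1053, 0.8073, -0.0000], ω = ẑ
J2: z=[-0.2756, -0.9613, 0.0000] o=[0.6152, -0.1764, 0.2800] → [0.5951, -0.1707, 0.4407, -0.2756, -0.9613, 0.0000]
J3: z=[0.8974, -0.2573, -0.3584] o=[0.3940, -0.6747, 0.0839] → [-0.0454, 0.2315, -0.2801, 0.8974, -0.2573, -0.3584]
J4: z=[0.1241, -0.6323, 0.7647] o=[0.3009, -0.8355, -0.0339] → [0.3994, 0.4252, 0.2867, 0.1241, -0.6323, 0.7647]
q̇ = J⁺·V = [-0.3300, -0.3280, -0.3800, -0.3910]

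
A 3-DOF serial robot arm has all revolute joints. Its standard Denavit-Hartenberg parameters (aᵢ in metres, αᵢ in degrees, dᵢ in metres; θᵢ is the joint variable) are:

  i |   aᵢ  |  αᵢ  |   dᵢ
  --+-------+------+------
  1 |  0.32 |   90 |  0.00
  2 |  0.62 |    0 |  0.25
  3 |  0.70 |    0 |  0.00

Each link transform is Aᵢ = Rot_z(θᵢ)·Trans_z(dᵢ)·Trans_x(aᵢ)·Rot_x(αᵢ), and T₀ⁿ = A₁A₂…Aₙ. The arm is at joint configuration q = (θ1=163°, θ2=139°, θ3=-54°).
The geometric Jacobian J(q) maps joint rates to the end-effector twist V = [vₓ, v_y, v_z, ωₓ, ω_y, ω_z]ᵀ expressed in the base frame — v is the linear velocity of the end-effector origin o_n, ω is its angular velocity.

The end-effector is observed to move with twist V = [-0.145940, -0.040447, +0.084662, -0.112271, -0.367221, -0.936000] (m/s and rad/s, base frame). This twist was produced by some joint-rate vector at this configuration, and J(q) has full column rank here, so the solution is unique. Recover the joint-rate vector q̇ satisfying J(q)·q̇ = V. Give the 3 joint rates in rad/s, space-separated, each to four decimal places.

-0.9360 -0.2310 -0.1530

o_n = [0.1562, 0.2137, 1.1041]
J₁: ẑ×o_n = [-0.2137, 0.1562, 0.0000], ω = ẑ
J2: z=[0.2924, 0.9563, 0.0000] o=[-0.3060, 0.0936, 0.0000] → [1.0558, -0.3228, -0.4069, 0.2924, 0.9563, 0.0000]
J3: z=[0.2924, 0.9563, 0.0000] o=[0.2145, 0.1958, 0.4068] → [0.6669, -0.2039, 0.0610, 0.2924, 0.9563, 0.0000]
q̇ = J⁺·V = [-0.9360, -0.2310, -0.1530]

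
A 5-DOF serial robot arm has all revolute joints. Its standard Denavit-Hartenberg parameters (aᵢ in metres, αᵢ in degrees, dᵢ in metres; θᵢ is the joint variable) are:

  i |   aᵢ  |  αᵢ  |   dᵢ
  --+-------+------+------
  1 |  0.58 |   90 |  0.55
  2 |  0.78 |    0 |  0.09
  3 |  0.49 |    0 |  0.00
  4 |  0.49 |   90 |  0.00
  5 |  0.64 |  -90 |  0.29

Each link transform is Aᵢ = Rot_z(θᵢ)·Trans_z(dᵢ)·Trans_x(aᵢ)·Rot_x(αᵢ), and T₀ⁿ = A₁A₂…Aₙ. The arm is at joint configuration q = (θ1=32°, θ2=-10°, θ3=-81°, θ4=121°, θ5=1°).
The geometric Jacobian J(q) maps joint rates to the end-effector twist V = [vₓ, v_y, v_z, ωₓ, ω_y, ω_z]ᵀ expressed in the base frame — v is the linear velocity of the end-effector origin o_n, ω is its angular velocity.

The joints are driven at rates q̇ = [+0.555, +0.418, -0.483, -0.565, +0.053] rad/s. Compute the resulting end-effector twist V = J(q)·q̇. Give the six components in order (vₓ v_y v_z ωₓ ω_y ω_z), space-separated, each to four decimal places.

-0.4706 1.2779 -0.3865 -0.3114 0.5483 0.5091

o_n = [2.1425, 1.2195, 0.2384]
J₁: ẑ×o_n = [-1.2195, 2.1425, 0.0000], ω = ẑ
J2: z=[0.5299, -0.8480, 0.0000] o=[0.4919, 0.3074, 0.5500] → [0.2642, 0.1651, 1.8831, 0.5299, -0.8480, 0.0000]
J3: z=[0.5299, -0.8480, 0.0000] o=[1.1910, 0.6381, 0.4146] → [0.1494, 0.0933, 1.1150, 0.5299, -0.8480, 0.0000]
J4: z=[0.5299, -0.8480, 0.0000] o=[1.1837, 0.6336, -0.0754] → [-0.2661, -0.1663, 1.1235, 0.5299, -0.8480, 0.0000]
J5: z=[0.4240, 0.2650, -0.8660] o=[1.5436, 0.8584, 0.1696] → [0.3309, -0.5478, -0.0056, 0.4240, 0.2650, -0.8660]
V = J·q̇ = [-0.4706, 1.2779, -0.3865, -0.3114, 0.5483, 0.5091]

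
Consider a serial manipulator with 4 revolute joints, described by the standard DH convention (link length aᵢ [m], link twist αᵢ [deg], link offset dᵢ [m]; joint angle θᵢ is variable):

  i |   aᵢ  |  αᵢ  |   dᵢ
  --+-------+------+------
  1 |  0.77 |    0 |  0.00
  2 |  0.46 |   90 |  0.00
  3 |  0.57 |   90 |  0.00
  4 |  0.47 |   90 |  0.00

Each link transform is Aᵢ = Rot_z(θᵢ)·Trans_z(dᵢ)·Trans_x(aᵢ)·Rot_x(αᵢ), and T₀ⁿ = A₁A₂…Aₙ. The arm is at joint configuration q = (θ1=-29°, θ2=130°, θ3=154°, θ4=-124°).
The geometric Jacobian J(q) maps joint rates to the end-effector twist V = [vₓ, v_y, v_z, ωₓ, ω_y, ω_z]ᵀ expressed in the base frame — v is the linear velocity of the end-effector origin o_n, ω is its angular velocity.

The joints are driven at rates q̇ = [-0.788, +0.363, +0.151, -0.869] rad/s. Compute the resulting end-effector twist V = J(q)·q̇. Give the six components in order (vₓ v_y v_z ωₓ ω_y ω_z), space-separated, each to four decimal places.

-0.0790 -0.0308 -0.1901 0.2209 -0.3451 -1.2061

o_n = [0.2559, -0.2671, 0.1347]
J₁: ẑ×o_n = [0.2671, 0.2559, -0.0000], ω = ẑ
J2: z=[0.0000, 0.0000, 1.0000] o=[0.6735, -0.3733, 0.0000] → [-0.1062, -0.4176, 0.0000, 0.0000, 0.0000, 1.0000]
J3: z=[0.9816, 0.1908, 0.0000] o=[0.5857, 0.0782, 0.0000] → [0.0257, -0.1322, -0.2761, 0.9816, 0.1908, 0.0000]
J4: z=[-0.0836, 0.4303, 0.8988] o=[0.6834, -0.4247, 0.2499] → [-0.1912, -0.3939, 0.1708, -0.0836, 0.4303, 0.8988]
V = J·q̇ = [-0.0790, -0.0308, -0.1901, 0.2209, -0.3451, -1.2061]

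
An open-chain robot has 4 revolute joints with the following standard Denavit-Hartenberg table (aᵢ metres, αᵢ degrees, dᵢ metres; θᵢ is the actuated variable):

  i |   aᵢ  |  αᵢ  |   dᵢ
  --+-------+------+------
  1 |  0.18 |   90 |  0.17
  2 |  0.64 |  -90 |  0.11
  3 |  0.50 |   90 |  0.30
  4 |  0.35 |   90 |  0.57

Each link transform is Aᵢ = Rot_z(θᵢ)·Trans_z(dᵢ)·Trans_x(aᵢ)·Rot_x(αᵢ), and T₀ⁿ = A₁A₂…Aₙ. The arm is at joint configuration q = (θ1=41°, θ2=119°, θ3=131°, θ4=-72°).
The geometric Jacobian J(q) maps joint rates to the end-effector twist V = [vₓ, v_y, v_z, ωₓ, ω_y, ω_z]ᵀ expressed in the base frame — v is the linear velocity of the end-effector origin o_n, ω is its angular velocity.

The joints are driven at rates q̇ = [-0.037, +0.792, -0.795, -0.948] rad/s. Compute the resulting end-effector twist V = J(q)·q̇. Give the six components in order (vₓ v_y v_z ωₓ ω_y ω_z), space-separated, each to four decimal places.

o_n = [-0.5623, 0.4691, 0.7730]
J₁: ẑ×o_n = [-0.4691, -0.5623, 0.0000], ω = ẑ
J2: z=[0.6561, -0.7547, 0.0000] o=[0.1358, 0.1181, 0.1700] → [-0.4551, -0.3956, -0.2967, 0.6561, -0.7547, 0.0000]
J3: z=[-0.6601, -0.5738, -0.4848] o=[-0.0262, -0.1685, 0.7298] → [0.2843, 0.2885, -0.7285, -0.6601, -0.5738, -0.4848]
J4: z=[-0.7066, 0.2551, 0.6601] o=[-0.3517, 0.0485, 0.2974] → [-0.1563, 0.1970, -0.2434, -0.7066, 0.2551, 0.6601]
V = J·q̇ = [-0.4209, -0.7086, 0.5750, 1.7142, -0.3834, -0.2773]

-0.4209 -0.7086 0.5750 1.7142 -0.3834 -0.2773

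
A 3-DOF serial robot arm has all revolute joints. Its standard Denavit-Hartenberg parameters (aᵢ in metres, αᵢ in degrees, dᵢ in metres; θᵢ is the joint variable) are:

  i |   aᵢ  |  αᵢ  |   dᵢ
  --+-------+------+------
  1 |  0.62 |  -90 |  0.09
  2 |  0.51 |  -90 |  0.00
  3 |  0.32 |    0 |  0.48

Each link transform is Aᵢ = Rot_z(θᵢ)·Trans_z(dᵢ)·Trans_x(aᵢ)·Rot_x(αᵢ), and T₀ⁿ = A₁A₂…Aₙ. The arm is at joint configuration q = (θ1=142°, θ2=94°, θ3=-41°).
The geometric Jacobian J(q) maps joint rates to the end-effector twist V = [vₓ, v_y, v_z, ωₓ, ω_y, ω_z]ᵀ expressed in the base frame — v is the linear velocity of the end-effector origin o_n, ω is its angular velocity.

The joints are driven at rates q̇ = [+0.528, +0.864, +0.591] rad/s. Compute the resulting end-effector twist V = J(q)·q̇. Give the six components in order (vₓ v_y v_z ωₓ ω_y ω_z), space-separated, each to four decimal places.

0.6408 -0.3790 0.3352 -0.0674 -1.0438 0.5692

o_n = [-0.1992, -0.1108, -0.6262]
J₁: ẑ×o_n = [0.1108, -0.1992, 0.0000], ω = ẑ
J2: z=[-0.6157, -0.7880, 0.0000] o=[-0.4886, 0.3817, 0.0900] → [0.5644, -0.4409, 0.5313, -0.6157, -0.7880, 0.0000]
J3: z=[0.7861, -0.6142, 0.0698] o=[-0.4605, 0.3598, -0.4188] → [0.1602, 0.1813, -0.2094, 0.7861, -0.6142, 0.0698]
V = J·q̇ = [0.6408, -0.3790, 0.3352, -0.0674, -1.0438, 0.5692]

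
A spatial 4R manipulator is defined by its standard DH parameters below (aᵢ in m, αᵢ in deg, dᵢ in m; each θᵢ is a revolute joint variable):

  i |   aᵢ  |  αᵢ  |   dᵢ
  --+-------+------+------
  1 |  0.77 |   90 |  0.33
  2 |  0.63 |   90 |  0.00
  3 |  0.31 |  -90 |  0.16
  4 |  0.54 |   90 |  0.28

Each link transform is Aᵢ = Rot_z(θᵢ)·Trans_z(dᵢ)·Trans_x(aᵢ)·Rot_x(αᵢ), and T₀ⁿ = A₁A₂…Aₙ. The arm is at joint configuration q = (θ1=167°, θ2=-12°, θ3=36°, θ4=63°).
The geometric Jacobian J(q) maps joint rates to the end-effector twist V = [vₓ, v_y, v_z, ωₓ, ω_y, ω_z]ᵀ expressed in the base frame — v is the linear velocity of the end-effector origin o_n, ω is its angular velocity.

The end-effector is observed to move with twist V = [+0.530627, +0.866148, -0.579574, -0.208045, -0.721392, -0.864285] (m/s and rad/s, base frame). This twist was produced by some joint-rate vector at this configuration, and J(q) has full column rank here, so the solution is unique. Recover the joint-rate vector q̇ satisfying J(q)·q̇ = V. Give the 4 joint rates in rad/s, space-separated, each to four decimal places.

o_n = [-1.5626, 0.9281, 0.4540]
J₁: ẑ×o_n = [-0.9281, -1.5626, 0.0000], ω = ẑ
J2: z=[0.2250, 0.9744, 0.0000] o=[-0.7503, 0.1732, 0.3300] → [0.1208, -0.0279, 0.9613, 0.2250, 0.9744, 0.0000]
J3: z=[0.2026, -0.0468, -0.9781] o=[-1.3507, 0.3118, 0.1990] → [0.5909, 0.1556, 0.1149, 0.2026, -0.0468, -0.9781]
J4: z=[0.7422, 0.6589, 0.1222] o=[-1.5163, 0.5371, -0.0096] → [0.2577, -0.3497, 0.3207, 0.7422, 0.6589, 0.1222]
q̇ = J⁺·V = [-0.4580, -0.5790, 0.3890, -0.2110]

-0.4580 -0.5790 0.3890 -0.2110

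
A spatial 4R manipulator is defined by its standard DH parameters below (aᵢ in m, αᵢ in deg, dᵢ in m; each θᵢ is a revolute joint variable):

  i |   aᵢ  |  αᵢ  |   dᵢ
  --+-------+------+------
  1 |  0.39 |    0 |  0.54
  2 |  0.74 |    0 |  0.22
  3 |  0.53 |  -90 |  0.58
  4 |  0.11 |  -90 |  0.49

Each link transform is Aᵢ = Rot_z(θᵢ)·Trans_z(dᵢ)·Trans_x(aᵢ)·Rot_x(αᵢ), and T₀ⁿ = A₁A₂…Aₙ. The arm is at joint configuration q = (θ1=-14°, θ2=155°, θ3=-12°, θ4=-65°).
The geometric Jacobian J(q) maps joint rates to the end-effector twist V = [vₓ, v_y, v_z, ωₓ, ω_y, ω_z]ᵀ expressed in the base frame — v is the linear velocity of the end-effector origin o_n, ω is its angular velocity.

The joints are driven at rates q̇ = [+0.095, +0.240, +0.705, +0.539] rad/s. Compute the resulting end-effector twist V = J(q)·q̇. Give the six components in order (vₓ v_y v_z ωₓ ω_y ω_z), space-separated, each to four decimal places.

-0.3261 -0.8883 -0.0251 -0.4189 -0.3392 1.0400

o_n = [-0.9403, 0.5110, 1.4397]
J₁: ẑ×o_n = [-0.5110, -0.9403, 0.0000], ω = ẑ
J2: z=[0.0000, 0.0000, 1.0000] o=[0.3784, -0.0943, 0.5400] → [-0.6053, -1.3187, 0.0000, 0.0000, 0.0000, 1.0000]
J3: z=[0.0000, 0.0000, 1.0000] o=[-0.1967, 0.3713, 0.7600] → [-0.1396, -0.7436, 0.0000, 0.0000, 0.0000, 1.0000]
J4: z=[-0.7771, -0.6293, 0.0000] o=[-0.5302, 0.7832, 1.3400] → [-0.0627, 0.0775, -0.0465, -0.7771, -0.6293, 0.0000]
V = J·q̇ = [-0.3261, -0.8883, -0.0251, -0.4189, -0.3392, 1.0400]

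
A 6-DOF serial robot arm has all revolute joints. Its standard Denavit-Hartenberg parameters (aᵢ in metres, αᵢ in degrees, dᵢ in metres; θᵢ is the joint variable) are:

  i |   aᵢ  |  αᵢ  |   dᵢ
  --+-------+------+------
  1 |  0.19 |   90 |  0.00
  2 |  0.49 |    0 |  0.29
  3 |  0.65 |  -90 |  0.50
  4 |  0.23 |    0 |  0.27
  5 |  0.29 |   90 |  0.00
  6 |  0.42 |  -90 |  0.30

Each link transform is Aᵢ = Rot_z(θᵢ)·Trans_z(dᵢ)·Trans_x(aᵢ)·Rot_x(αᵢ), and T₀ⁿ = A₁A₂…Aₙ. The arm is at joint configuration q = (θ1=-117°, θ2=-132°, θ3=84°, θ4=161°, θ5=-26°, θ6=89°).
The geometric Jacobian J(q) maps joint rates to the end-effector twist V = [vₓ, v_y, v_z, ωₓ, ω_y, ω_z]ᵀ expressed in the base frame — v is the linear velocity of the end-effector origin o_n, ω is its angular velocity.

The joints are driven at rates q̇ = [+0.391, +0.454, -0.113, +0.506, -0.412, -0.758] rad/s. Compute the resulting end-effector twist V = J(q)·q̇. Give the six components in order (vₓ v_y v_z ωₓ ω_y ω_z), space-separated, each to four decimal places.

0.3228 -0.1934 0.3463 -0.6503 0.6555 0.8522

o_n = [-0.5630, -0.4601, -0.2253]
J₁: ẑ×o_n = [0.4601, -0.5630, 0.0000], ω = ẑ
J2: z=[-0.8910, 0.4540, 0.0000] o=[-0.0863, -0.1693, 0.0000] → [-0.1023, -0.2008, 0.4755, -0.8910, 0.4540, 0.0000]
J3: z=[-0.8910, 0.4540, 0.0000] o=[-0.1958, 0.2545, -0.3641] → [0.0630, 0.1237, 0.8034, -0.8910, 0.4540, 0.0000]
J4: z=[-0.3374, -0.6621, 0.6691] o=[-0.8388, 0.0940, -0.8472] → [-0.0410, 0.3943, 0.3695, -0.3374, -0.6621, 0.6691]
J5: z=[-0.3374, -0.6621, 0.6691] o=[-0.7971, 0.0108, -0.5049] → [0.1300, 0.2510, 0.3139, -0.3374, -0.6621, 0.6691]
J6: z=[0.4152, -0.7426, -0.5255] o=[-0.5521, 0.0400, -0.3525] → [-0.3573, -0.0471, -0.2158, 0.4152, -0.7426, -0.5255]
V = J·q̇ = [0.3228, -0.1934, 0.3463, -0.6503, 0.6555, 0.8522]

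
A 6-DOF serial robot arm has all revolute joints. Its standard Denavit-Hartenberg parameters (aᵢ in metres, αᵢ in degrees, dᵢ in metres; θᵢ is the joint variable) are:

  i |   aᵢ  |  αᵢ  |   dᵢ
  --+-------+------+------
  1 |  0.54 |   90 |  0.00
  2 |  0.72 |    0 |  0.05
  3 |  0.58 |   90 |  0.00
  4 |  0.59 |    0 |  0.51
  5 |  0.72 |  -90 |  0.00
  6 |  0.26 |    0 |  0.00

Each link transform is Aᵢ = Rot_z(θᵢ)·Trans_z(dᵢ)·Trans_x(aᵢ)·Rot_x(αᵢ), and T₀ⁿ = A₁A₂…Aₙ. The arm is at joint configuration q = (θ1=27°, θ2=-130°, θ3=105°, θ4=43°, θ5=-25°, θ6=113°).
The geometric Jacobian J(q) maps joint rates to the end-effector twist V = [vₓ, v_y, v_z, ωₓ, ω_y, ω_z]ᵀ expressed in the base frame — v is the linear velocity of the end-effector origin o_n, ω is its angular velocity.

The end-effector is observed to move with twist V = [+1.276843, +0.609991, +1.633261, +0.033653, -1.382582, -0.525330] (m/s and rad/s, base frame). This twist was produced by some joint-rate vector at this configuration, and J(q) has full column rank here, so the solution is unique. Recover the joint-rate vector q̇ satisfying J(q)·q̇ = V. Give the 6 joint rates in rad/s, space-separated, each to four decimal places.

o_n = [1.5507, 0.0680, -1.4729]
J₁: ẑ×o_n = [-0.0680, 1.5507, 0.0000], ω = ẑ
J2: z=[0.4540, -0.8910, 0.0000] o=[0.4811, 0.2452, 0.0000] → [1.3124, 0.6687, 0.8726, 0.4540, -0.8910, 0.0000]
J3: z=[0.4540, -0.8910, 0.0000] o=[0.0915, -0.0095, -0.5516] → [0.8209, 0.4183, 1.3354, 0.4540, -0.8910, 0.0000]
J4: z=[-0.3766, -0.1919, -0.9063] o=[0.5598, 0.2291, -0.7967] → [-0.0163, -1.1527, 0.2508, -0.3766, -0.1919, -0.9063]
J5: z=[-0.3766, -0.1919, -0.9063] o=[0.8989, -0.0497, -1.4412] → [0.1127, -0.6027, 0.0808, -0.3766, -0.1919, -0.9063]
J6: z=[0.1822, -0.9745, 0.1306] o=[1.5529, 0.0338, -1.7306] → [-0.2556, -0.0472, 0.0041, 0.1822, -0.9745, 0.1306]
q̇ = J⁺·V = [0.7440, 0.4920, 0.7390, 0.6100, 0.7930, 0.0170]

0.7440 0.4920 0.7390 0.6100 0.7930 0.0170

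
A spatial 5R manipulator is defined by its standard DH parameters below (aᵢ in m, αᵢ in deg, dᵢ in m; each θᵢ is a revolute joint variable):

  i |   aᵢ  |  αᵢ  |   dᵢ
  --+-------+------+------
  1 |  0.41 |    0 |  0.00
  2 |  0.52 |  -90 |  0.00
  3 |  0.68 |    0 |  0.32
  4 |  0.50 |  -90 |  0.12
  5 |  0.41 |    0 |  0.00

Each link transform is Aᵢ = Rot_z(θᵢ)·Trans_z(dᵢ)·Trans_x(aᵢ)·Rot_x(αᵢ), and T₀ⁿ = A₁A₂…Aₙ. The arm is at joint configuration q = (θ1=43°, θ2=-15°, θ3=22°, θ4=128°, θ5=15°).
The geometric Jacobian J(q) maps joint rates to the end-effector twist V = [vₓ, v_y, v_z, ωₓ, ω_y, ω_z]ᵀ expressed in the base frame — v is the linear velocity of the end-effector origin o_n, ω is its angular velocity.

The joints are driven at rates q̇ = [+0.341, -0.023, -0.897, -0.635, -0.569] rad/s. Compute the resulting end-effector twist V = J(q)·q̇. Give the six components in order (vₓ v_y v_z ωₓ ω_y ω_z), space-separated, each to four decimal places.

0.4108 0.7615 -0.6535 0.9704 -1.2191 -0.1748

o_n = [0.4738, 0.7502, -0.7027]
J₁: ẑ×o_n = [-0.7502, 0.4738, 0.0000], ω = ẑ
J2: z=[0.0000, 0.0000, 1.0000] o=[0.2999, 0.2796, 0.0000] → [-0.4706, 0.1739, 0.0000, 0.0000, 0.0000, 1.0000]
J3: z=[-0.4695, 0.8829, 0.0000] o=[0.7590, 0.5237, 0.0000] → [-0.6205, -0.3299, 0.1455, -0.4695, 0.8829, 0.0000]
J4: z=[-0.4695, 0.8829, 0.0000] o=[1.1654, 1.1023, -0.2547] → [-0.3956, -0.2103, 0.7760, -0.4695, 0.8829, 0.0000]
J5: z=[-0.4415, -0.2347, 0.8660] o=[0.7268, 1.0049, -0.5047] → [0.2671, -0.3065, 0.0531, -0.4415, -0.2347, 0.8660]
V = J·q̇ = [0.4108, 0.7615, -0.6535, 0.9704, -1.2191, -0.1748]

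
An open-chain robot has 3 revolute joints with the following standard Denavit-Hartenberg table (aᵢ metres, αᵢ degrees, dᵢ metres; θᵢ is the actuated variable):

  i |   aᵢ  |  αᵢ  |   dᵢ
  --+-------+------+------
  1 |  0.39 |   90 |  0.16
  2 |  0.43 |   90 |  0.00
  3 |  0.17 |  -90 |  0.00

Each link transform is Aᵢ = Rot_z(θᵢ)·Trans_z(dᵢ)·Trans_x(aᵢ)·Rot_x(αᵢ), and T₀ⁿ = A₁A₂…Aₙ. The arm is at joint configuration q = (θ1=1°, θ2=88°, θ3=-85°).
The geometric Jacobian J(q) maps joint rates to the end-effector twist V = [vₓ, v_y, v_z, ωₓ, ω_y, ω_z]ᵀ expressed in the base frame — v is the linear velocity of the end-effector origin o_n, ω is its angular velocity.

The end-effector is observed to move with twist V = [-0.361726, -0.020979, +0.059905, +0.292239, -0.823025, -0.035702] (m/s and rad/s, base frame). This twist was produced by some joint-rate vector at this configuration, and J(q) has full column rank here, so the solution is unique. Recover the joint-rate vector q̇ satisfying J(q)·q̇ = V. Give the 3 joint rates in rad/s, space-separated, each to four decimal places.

o_n = [0.4025, 0.1764, 0.6045]
J₁: ẑ×o_n = [-0.1764, 0.4025, 0.0000], ω = ẑ
J2: z=[0.0175, -0.9998, 0.0000] o=[0.3899, 0.0068, 0.1600] → [-0.4445, -0.0078, 0.0155, 0.0175, -0.9998, 0.0000]
J3: z=[0.9992, 0.0174, -0.0349] o=[0.4049, 0.0071, 0.5897] → [0.0062, -0.0147, 0.1692, 0.9992, 0.0174, -0.0349]
q̇ = J⁺·V = [-0.0260, 0.8280, 0.2780]

-0.0260 0.8280 0.2780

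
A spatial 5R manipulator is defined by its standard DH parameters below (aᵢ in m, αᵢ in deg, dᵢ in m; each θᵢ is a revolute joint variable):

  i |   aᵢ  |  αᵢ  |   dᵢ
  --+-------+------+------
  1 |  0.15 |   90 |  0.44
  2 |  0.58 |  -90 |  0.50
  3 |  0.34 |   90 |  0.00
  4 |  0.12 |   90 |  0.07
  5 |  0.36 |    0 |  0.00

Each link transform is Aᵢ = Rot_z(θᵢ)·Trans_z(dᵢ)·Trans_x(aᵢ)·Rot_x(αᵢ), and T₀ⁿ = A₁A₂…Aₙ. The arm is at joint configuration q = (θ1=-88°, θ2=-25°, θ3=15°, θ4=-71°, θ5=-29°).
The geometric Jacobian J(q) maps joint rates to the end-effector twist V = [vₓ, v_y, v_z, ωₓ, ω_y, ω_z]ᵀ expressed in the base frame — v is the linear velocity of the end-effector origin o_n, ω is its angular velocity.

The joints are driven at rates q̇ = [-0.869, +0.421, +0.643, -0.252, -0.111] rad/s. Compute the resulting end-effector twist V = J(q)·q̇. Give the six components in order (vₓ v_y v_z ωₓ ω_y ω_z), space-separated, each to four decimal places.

-0.4989 0.1263 0.4096 -0.1392 -0.3248 -0.2688

o_n = [-0.2428, -0.9080, -0.3629]
J₁: ẑ×o_n = [0.9080, -0.2428, 0.0000], ω = ẑ
J2: z=[-0.9994, -0.0349, 0.0000] o=[0.0052, -0.1499, 0.4400] → [0.0280, -0.8024, 0.7490, -0.9994, -0.0349, 0.0000]
J3: z=[0.0147, -0.4224, 0.9063] o=[-0.4761, -0.6927, 0.1949] → [0.4307, 0.2196, 0.0953, 0.0147, -0.4224, 0.9063]
J4: z=[-0.9572, -0.2681, -0.1094] o=[-0.3778, -0.9871, 0.0561] → [0.1210, -0.4158, -0.0395, -0.9572, -0.2681, -0.1094]
J5: z=[-0.2783, 0.9562, 0.0909] o=[-0.4352, -0.9918, -0.0703] → [-0.2874, -0.0639, -0.2072, -0.2783, 0.9562, 0.0909]
V = J·q̇ = [-0.4989, 0.1263, 0.4096, -0.1392, -0.3248, -0.2688]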